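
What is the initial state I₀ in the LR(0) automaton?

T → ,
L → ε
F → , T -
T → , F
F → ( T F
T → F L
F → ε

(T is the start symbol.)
{ [F → . ( T F], [F → . , T -], [F → .], [T → . , F], [T → . ,], [T → . F L], [T' → . T] }

First, augment the grammar with T' → T
I₀ = CLOSURE({ [T' → . T] }):
  [T' → . T] has the dot before T: add [T → . ,], [T → . , F], [T → . F L]
  [T → . F L] has the dot before F: add [F → . , T -], [F → . ( T F], [F → .]
No further items can be added.

I₀ = { [F → . ( T F], [F → . , T -], [F → .], [T → . , F], [T → . ,], [T → . F L], [T' → . T] }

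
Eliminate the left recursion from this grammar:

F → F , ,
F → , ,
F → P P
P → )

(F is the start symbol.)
F → , , F'
F → P P F'
F' → , , F'
F' → ε
P → )

F is directly left-recursive. The standard transformation for
  A → A α₁ | ... | A α_m | β₁ | ... | β_n
is
  A  → β₁ A' | ... | β_n A'
  A' → α₁ A' | ... | α_m A' | ε

F → , , becomes F → , , F'
F → P P becomes F → P P F'
F → F , , becomes F' → , , F'
Add F' → ε

Productions for other non-terminals are unchanged:
  P → )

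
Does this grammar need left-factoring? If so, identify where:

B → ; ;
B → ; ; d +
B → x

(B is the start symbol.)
Left-factoring is needed when two productions for the same non-terminal
share a common prefix on the right-hand side.

Productions for B:
  B → ; ;
  B → ; ; d +
  B → x

Found common prefix '; ;' in productions for B

Answer: Yes, B has productions with common prefix '; ;'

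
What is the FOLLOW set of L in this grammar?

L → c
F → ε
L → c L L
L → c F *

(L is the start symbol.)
{ $, 'c' }

To compute FOLLOW(L), find every occurrence of L on a right-hand side N → α L β: add FIRST(β) \ {ε}, and if β is empty or nullable also add FOLLOW(N). Iterate to a fixed point.

L is the start symbol, so $ ∈ FOLLOW(L).
In L → c L L: L is followed by L, add FIRST(L) \ {ε} = { 'c' }
In L → c L L: L is at the end; this adds FOLLOW(L) to itself — nothing new

Taking the union: FOLLOW(L) = { $, 'c' }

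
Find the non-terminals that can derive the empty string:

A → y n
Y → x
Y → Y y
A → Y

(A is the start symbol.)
There are no ε-productions, so no non-terminal can derive ε.
No non-terminals are nullable.

Answer: None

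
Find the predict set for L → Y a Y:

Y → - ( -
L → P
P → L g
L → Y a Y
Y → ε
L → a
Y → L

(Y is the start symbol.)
PREDICT(L → Y a Y) = (FIRST(RHS) \ {ε}) ∪ (FOLLOW(L) if ε ∈ FIRST(RHS), i.e. RHS ⇒* ε)
FIRST(Y) = { '-', 'a', ε }
FIRST(Y a Y) = { '-', 'a' }
ε ∉ FIRST(Y a Y), so FOLLOW(L) is not added.
PREDICT(L → Y a Y) = { '-', 'a' }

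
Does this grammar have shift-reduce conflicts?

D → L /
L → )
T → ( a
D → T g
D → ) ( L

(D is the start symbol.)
Augment with D' → D and build the canonical LR(0) collection (I0 = CLOSURE({[D' → . D]}), then GOTO on every symbol after a dot until no new states appear). It has 12 states:
  I0: { [D → . ) ( L], [D → . L /], [D → . T g], [D' → . D], [L → . )], [T → . ( a] }  — shift
  I1: { [T → ( . a] }  — shift
  I2: { [D → ) . ( L], [L → ) .] }  — shift, reduce
  I3: { [D' → D .] }  — accept
  I4: { [D → L . /] }  — shift
  I5: { [D → T . g] }  — shift
  I6: { [D → T g .] }  — reduce
  I7: { [D → L / .] }  — reduce
  I8: { [D → ) ( . L], [L → . )] }  — shift
  I9: { [L → ) .] }  — reduce
  I10: { [D → ) ( L .] }  — reduce
  I11: { [T → ( a .] }  — reduce

I2 contains reduce item [L → ) .] and shift item [D → ) . ( L] — shift-reduce conflict.

Answer: Yes — I2: [L → ) .] vs [D → ) . ( L]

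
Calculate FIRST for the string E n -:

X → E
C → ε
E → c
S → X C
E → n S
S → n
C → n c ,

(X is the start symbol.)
{ 'c', 'n' }

FIRST sets of the non-terminals involved (from the grammar, by fixed-point iteration):
  FIRST(E) = { 'c', 'n' }

To compute FIRST(E n -), process the symbols left to right:
Symbol E is a non-terminal. Add FIRST(E) \ {ε} = { 'c', 'n' }
E is not nullable (ε ∉ FIRST(E)), so stop here.
FIRST(E n -) = { 'c', 'n' }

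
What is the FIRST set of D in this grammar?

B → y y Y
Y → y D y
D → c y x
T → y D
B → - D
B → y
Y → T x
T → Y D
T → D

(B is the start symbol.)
{ 'c' }

To compute FIRST(D), examine every production with D on the left-hand side, reading each right-hand side left to right until a non-nullable symbol is reached.

From D → c y x:
  - c is a terminal: add 'c' and stop

Collecting: FIRST(D) = { 'c' }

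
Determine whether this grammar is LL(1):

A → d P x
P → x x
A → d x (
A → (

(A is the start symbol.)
No. Predict set conflict for A: { 'd' }

A grammar is LL(1) if for each non-terminal N with multiple productions, the predict sets of those productions are pairwise disjoint, where PREDICT(N → α) = (FIRST(α) \ {ε}) ∪ (FOLLOW(N) if α ⇒* ε).

For A:
  PREDICT(A → d P x) = { 'd' }
  PREDICT(A → d x '(') = { 'd' }
  PREDICT(A → '(') = { '(' }
P has a single production, so nothing to check there.

Conflict found: Predict set conflict for A: { 'd' }
The grammar is NOT LL(1).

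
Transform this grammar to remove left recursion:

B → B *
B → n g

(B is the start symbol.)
B → n g B'
B' → * B'
B' → ε

B is directly left-recursive. The standard transformation for
  A → A α₁ | ... | A α_m | β₁ | ... | β_n
is
  A  → β₁ A' | ... | β_n A'
  A' → α₁ A' | ... | α_m A' | ε

B → n g becomes B → n g B'
B → B * becomes B' → * B'
Add B' → ε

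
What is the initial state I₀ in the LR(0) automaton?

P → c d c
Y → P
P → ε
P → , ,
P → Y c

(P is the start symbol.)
{ [P → . , ,], [P → . Y c], [P → . c d c], [P → .], [P' → . P], [Y → . P] }

First, augment the grammar with P' → P
I₀ = CLOSURE({ [P' → . P] }):
  [P' → . P] has the dot before P: add [P → . c d c], [P → .], [P → . , ,], [P → . Y c]
  [P → . Y c] has the dot before Y: add [Y → . P]
No further items can be added.

I₀ = { [P → . , ,], [P → . Y c], [P → . c d c], [P → .], [P' → . P], [Y → . P] }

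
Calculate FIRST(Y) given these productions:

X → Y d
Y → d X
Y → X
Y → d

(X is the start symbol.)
FIRST sets of the other non-terminals involved (by the same procedure, iterated to a fixed point):
  FIRST(X) = { 'd' }

From Y → d X:
  - d is a terminal: add 'd' and stop
From Y → X:
  - X is a non-terminal: add FIRST(X) \ {ε} = { 'd' }
    X is not nullable, so stop
From Y → d:
  - d is a terminal: add 'd' and stop

Collecting: FIRST(Y) = { 'd' }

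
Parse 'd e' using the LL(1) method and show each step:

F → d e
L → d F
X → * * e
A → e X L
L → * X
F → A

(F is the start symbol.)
LL(1) parsing maintains a stack (initially the start symbol over $) and the input. At each step: if the stack top is a terminal, match it against the current input token; if it is a non-terminal N, replace it with the RHS of M[N, lookahead] (the unique production whose predict set contains the lookahead).

Stack is shown with the top on the left.

Stack  Input  Action
--------------------
F $    d e $  output F → d e
d e $  d e $  match 'd'
e $    e $    match 'e'
$      $      accept

The string is accepted.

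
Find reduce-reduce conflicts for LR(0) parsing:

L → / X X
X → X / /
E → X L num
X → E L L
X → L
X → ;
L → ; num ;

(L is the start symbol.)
No reduce-reduce conflicts

Augment with L' → L and build the canonical LR(0) collection (I0 = CLOSURE({[L' → . L]}), then GOTO on every symbol after a dot until no new states appear). It has 18 states:
  I0: { [L → . / X X], [L → . ; num ;], [L' → . L] }  — shift
  I1: { [E → . X L num], [L → . / X X], [L → . ; num ;], [L → / . X X], [X → . ;], [X → . E L L], [X → . L], [X → . X / /] }  — shift
  I2: { [L → ; . num ;] }  — shift
  I3: { [L' → L .] }  — accept
  I4: { [L → ; num . ;] }  — shift
  I5: { [L → ; num ; .] }  — reduce
  I6: { [L → ; . num ;], [X → ; .] }  — shift, reduce
  I7: { [L → . / X X], [L → . ; num ;], [X → E . L L] }  — shift
  I8: { [X → L .] }  — reduce
  I9: { [E → . X L num], [E → X . L num], [L → . / X X], [L → . ; num ;], [L → / X . X], [X → . ;], [X → . E L L], [X → . L], [X → . X / /], [X → X . / /] }  — shift
  I10: { [E → . X L num], [L → . / X X], [L → . ; num ;], [L → / . X X], [X → . ;], [X → . E L L], [X → . L], [X → . X / /], [X → X / . /] }  — shift
  I11: { [E → X L . num], [X → L .] }  — shift, reduce
  I12: { [E → X . L num], [L → . / X X], [L → . ; num ;], [L → / X X .], [X → X . / /] }  — shift, reduce
  I13: { [E → X L . num] }  — shift
  I14: { [E → X L num .] }  — reduce
  I15: { [E → . X L num], [L → . / X X], [L → . ; num ;], [L → / . X X], [X → . ;], [X → . E L L], [X → . L], [X → . X / /], [X → X / / .] }  — shift, reduce
  I16: { [L → . / X X], [L → . ; num ;], [X → E L . L] }  — shift
  I17: { [X → E L L .] }  — reduce

No state contains more than one complete item.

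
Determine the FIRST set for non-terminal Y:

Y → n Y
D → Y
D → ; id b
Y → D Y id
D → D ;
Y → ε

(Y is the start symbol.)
{ ';', 'id', 'n', ε }

To compute FIRST(Y), examine every production with Y on the left-hand side, reading each right-hand side left to right until a non-nullable symbol is reached.

FIRST sets of the other non-terminals involved (by the same procedure, iterated to a fixed point):
  FIRST(D) = { ';', 'id', 'n', ε }

From Y → n Y:
  - n is a terminal: add 'n' and stop
From Y → D Y id:
  - D is a non-terminal: add FIRST(D) \ {ε} = { ';', 'id', 'n' }
    D is nullable, so continue to the next symbol
  - Y is the symbol being defined: contributes nothing new
    Y is nullable, so continue to the next symbol
  - id is a terminal: add 'id' and stop
From Y → ε:
  - ε-production, so ε ∈ FIRST(Y)

Collecting: FIRST(Y) = { ';', 'id', 'n', ε }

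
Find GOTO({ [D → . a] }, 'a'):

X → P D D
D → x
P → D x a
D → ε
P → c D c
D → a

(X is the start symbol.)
GOTO(I, 'a') = CLOSURE({ [A → αX.β] : [A → α.Xβ] ∈ I, X = 'a' })

Items with dot before 'a', with the dot advanced:
  [D → . a] → [D → a .]
Closure adds nothing (no advanced item has the dot before a non-terminal).

GOTO = { [D → a .] }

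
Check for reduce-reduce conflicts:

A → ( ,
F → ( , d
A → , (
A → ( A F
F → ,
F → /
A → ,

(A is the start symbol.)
A reduce-reduce conflict occurs when an LR(0) state has two complete items [A → α .] and [B → β .] — both call for a reduction, and with no lookahead the parser cannot choose between them.

Augment with A' → A and build the canonical LR(0) collection (I0 = CLOSURE({[A' → . A]}), then GOTO on every symbol after a dot until no new states appear). It has 13 states:
  I0: { [A → . ( ,], [A → . ( A F], [A → . , (], [A → . ,], [A' → . A] }  — shift
  I1: { [A → ( . ,], [A → ( . A F], [A → . ( ,], [A → . ( A F], [A → . , (], [A → . ,] }  — shift
  I2: { [A → , . (], [A → , .] }  — shift, reduce
  I3: { [A' → A .] }  — accept
  I4: { [A → , ( .] }  — reduce
  I5: { [A → ( , .], [A → , . (], [A → , .] }  — shift, 2 reduces
  I6: { [A → ( A . F], [F → . ( , d], [F → . ,], [F → . /] }  — shift
  I7: { [F → ( . , d] }  — shift
  I8: { [F → , .] }  — reduce
  I9: { [F → / .] }  — reduce
  I10: { [A → ( A F .] }  — reduce
  I11: { [F → ( , . d] }  — shift
  I12: { [F → ( , d .] }  — reduce

I5 contains complete items [A → ( , .], [A → , .] — reduce-reduce conflict.

Answer: Yes — I5: [A → ( , .] vs [A → , .]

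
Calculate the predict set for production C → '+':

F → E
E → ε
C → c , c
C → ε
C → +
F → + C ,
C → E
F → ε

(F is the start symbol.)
PREDICT(C → '+') = (FIRST(RHS) \ {ε}) ∪ (FOLLOW(C) if ε ∈ FIRST(RHS), i.e. RHS ⇒* ε)
FIRST('+') = { '+' }
ε ∉ FIRST('+'), so FOLLOW(C) is not added.
PREDICT(C → '+') = { '+' }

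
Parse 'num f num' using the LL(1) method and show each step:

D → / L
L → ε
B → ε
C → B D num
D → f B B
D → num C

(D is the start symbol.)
Stack is shown with the top on the left.

Stack        Input        Action
--------------------------------
D $          num f num $  output D → num C
num C $      num f num $  match 'num'
C $          f num $      output C → B D num
B D num $    f num $      output B → ε
D num $      f num $      output D → f B B
f B B num $  f num $      match 'f'
B B num $    num $        output B → ε
B num $      num $        output B → ε
num $        num $        match 'num'
$            $            accept

The string is accepted.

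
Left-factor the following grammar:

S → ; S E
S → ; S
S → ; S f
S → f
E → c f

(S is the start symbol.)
S → ; S S'
S' → E
S' → ε
S' → f
S → f
E → c f

Left-factoring transforms A → αβ₁ | αβ₂ into A → αA' and A' → β₁ | β₂
(α is the longest common prefix among the alternatives). Repeat until
no nonterminal has two alternatives with a common prefix.

Round 1: S has alternatives sharing prefix '; S'. Introduce S': S → ; S S'
  Add: S' → E
  Add: S' → ε
  Add: S' → f

No remaining common prefixes — done.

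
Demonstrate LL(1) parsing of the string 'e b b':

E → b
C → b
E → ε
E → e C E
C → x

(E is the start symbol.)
Stack is shown with the top on the left.

Stack    Input    Action
------------------------
E $      e b b $  output E → e C E
e C E $  e b b $  match 'e'
C E $    b b $    output C → b
b E $    b b $    match 'b'
E $      b $      output E → b
b $      b $      match 'b'
$        $        accept

The string is accepted.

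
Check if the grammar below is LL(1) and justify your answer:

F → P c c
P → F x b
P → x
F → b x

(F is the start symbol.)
A grammar is LL(1) if for each non-terminal N with multiple productions, the predict sets of those productions are pairwise disjoint, where PREDICT(N → α) = (FIRST(α) \ {ε}) ∪ (FOLLOW(N) if α ⇒* ε).

Relevant sets:
  FIRST(P) = { 'b', 'x' }
  FIRST(F) = { 'b', 'x' }

For F:
  PREDICT(F → P c c) = { 'b', 'x' }
  PREDICT(F → b x) = { 'b' }
For P:
  PREDICT(P → F x b) = { 'b', 'x' }
  PREDICT(P → x) = { 'x' }

Conflict found: Predict set conflict for F: { 'b' }
The grammar is NOT LL(1).

Answer: No. Predict set conflict for F: { 'b' }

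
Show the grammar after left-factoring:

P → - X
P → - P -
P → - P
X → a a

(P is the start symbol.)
P → - P'
P' → X
P' → P P''
P'' → -
P'' → ε
X → a a

Left-factoring transforms A → αβ₁ | αβ₂ into A → αA' and A' → β₁ | β₂
(α is the longest common prefix among the alternatives). Repeat until
no nonterminal has two alternatives with a common prefix.

Round 1: P has alternatives sharing prefix '-'. Introduce P': P → - P'
  Add: P' → X
  Add: P' → P -
  Add: P' → P

Round 2: P' has alternatives sharing prefix 'P'. Introduce P'': P' → P P''
  Add: P'' → -
  Add: P'' → ε

No remaining common prefixes — done.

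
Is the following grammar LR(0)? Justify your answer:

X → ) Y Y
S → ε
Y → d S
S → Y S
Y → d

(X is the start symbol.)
No. Shift-reduce conflict between [S → .] and [Y → . d]

A grammar is LR(0) if no state in the canonical LR(0) collection has:
  - both a shift item (dot before a terminal) and a complete item (shift-reduce conflict), or
  - two or more complete items (reduce-reduce conflict; the accept item [X' → X .] counts as a complete item here).

Augment with X' → X and build the canonical LR(0) collection (I0 = CLOSURE({[X' → . X]}), then GOTO on every symbol after a dot until no new states appear). It has 9 states:
  I0: { [X → . ) Y Y], [X' → . X] }  — shift
  I1: { [X → ) . Y Y], [Y → . d S], [Y → . d] }  — shift
  I2: { [X' → X .] }  — accept
  I3: { [X → ) Y . Y], [Y → . d S], [Y → . d] }  — shift
  I4: { [S → . Y S], [S → .], [Y → . d S], [Y → . d], [Y → d . S], [Y → d .] }  — shift, 2 reduces
  I5: { [Y → d S .] }  — reduce
  I6: { [S → . Y S], [S → .], [S → Y . S], [Y → . d S], [Y → . d] }  — shift, reduce
  I7: { [S → Y S .] }  — reduce
  I8: { [X → ) Y Y .] }  — reduce

Conflict in state I4:
  Shift-reduce conflict between [S → .] and [Y → . d]
So the grammar is NOT LR(0).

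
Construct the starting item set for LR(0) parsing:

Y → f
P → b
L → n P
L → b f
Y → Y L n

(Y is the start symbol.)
First, augment the grammar with Y' → Y
I₀ = CLOSURE({ [Y' → . Y] }):
  [Y' → . Y] has the dot before Y: add [Y → . f], [Y → . Y L n]
No further items can be added.

I₀ = { [Y → . Y L n], [Y → . f], [Y' → . Y] }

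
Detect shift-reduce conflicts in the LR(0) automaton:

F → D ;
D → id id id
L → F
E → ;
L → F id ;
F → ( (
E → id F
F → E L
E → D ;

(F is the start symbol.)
Yes — I9: [D → id id id .] vs [D → . id id id]; I10: [L → F .] vs [L → F . id ;]

Augment with F' → F and build the canonical LR(0) collection (I0 = CLOSURE({[F' → . F]}), then GOTO on every symbol after a dot until no new states appear). It has 16 states:
  I0: { [D → . id id id], [E → . ;], [E → . D ;], [E → . id F], [F → . ( (], [F → . D ;], [F → . E L], [F' → . F] }  — shift
  I1: { [F → ( . (] }  — shift
  I2: { [E → ; .] }  — reduce
  I3: { [E → D . ;], [F → D . ;] }  — shift
  I4: { [D → . id id id], [E → . ;], [E → . D ;], [E → . id F], [F → . ( (], [F → . D ;], [F → . E L], [F → E . L], [L → . F id ;], [L → . F] }  — shift
  I5: { [F' → F .] }  — accept
  I6: { [D → . id id id], [D → id . id id], [E → . ;], [E → . D ;], [E → . id F], [E → id . F], [F → . ( (], [F → . D ;], [F → . E L] }  — shift
  I7: { [E → id F .] }  — reduce
  I8: { [D → . id id id], [D → id . id id], [D → id id . id], [E → . ;], [E → . D ;], [E → . id F], [E → id . F], [F → . ( (], [F → . D ;], [F → . E L] }  — shift
  I9: { [D → . id id id], [D → id . id id], [D → id id . id], [D → id id id .], [E → . ;], [E → . D ;], [E → . id F], [E → id . F], [F → . ( (], [F → . D ;], [F → . E L] }  — shift, reduce
  I10: { [L → F . id ;], [L → F .] }  — shift, reduce
  I11: { [F → E L .] }  — reduce
  I12: { [L → F id . ;] }  — shift
  I13: { [L → F id ; .] }  — reduce
  I14: { [E → D ; .], [F → D ; .] }  — 2 reduces
  I15: { [F → ( ( .] }  — reduce

I9 contains reduce item [D → id id id .] and shift items [D → . id id id], [D → id . id id], [D → id id . id], [E → . ;], [E → . id F], [F → . ( (] — shift-reduce conflict.
I10 contains reduce item [L → F .] and shift item [L → F . id ;] — shift-reduce conflict.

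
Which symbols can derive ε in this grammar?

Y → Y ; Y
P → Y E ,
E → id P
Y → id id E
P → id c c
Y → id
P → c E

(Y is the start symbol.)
A non-terminal is nullable if it can derive ε (the empty string): either it has an ε-production, or it has a production whose right-hand side consists entirely of nullable non-terminals.

There are no ε-productions, so no non-terminal can derive ε.
No non-terminals are nullable.

Answer: None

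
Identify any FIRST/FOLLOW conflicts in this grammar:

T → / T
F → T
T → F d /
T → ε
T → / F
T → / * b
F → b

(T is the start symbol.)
A FIRST/FOLLOW conflict occurs when a non-terminal N has a nullable alternative N → β (β ⇒* ε) and another alternative N → α with FIRST(α) ∩ FOLLOW(N) ≠ ∅: on such a lookahead the parser cannot decide between expanding α and letting N vanish via β.

Nullable non-terminals: F, T.
FIRST sets used below: FIRST(T) = { '/', 'b', 'd', ε }, FIRST(F) = { '/', 'b', 'd', ε }

F: nullable alternative(s) F → T; FOLLOW(F) = { $, 'd' }
  F → T: FIRST \ {ε} = { '/', 'b', 'd' } — this is the only nullable alternative, skip
  F → b: FIRST \ {ε} = { 'b' } — disjoint from FOLLOW(F)

T: nullable alternative(s) T → ε; FOLLOW(T) = { $, 'd' }
  T → / T: FIRST \ {ε} = { '/' } — disjoint from FOLLOW(T)
  T → F d /: FIRST \ {ε} = { '/', 'b', 'd' } — overlaps FOLLOW(T) on { 'd' }: CONFLICT
  T → ε: FIRST \ {ε} = { } — this is the only nullable alternative, skip
  T → / F: FIRST \ {ε} = { '/' } — disjoint from FOLLOW(T)
  T → / * b: FIRST \ {ε} = { '/' } — disjoint from FOLLOW(T)

So the grammar has 1 FIRST/FOLLOW conflict (marked CONFLICT above).

Answer: Yes. T → F d '/' with FOLLOW(T) on { 'd' }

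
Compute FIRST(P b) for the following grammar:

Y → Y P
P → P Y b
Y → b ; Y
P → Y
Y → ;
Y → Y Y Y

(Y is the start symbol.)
FIRST sets of the non-terminals involved (from the grammar, by fixed-point iteration):
  FIRST(P) = { ';', 'b' }

To compute FIRST(P b), process the symbols left to right:
Symbol P is a non-terminal. Add FIRST(P) \ {ε} = { ';', 'b' }
P is not nullable (ε ∉ FIRST(P)), so stop here.
FIRST(P b) = { ';', 'b' }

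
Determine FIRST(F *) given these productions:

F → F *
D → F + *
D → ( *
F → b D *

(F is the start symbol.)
FIRST sets of the non-terminals involved (from the grammar, by fixed-point iteration):
  FIRST(F) = { 'b' }

To compute FIRST(F *), process the symbols left to right:
Symbol F is a non-terminal. Add FIRST(F) \ {ε} = { 'b' }
F is not nullable (ε ∉ FIRST(F)), so stop here.
FIRST(F *) = { 'b' }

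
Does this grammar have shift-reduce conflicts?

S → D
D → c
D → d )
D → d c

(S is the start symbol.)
No shift-reduce conflicts

Augment with S' → S and build the canonical LR(0) collection (I0 = CLOSURE({[S' → . S]}), then GOTO on every symbol after a dot until no new states appear). It has 7 states:
  I0: { [D → . c], [D → . d )], [D → . d c], [S → . D], [S' → . S] }  — shift
  I1: { [S → D .] }  — reduce
  I2: { [S' → S .] }  — accept
  I3: { [D → c .] }  — reduce
  I4: { [D → d . )], [D → d . c] }  — shift
  I5: { [D → d ) .] }  — reduce
  I6: { [D → d c .] }  — reduce

No state contains both a complete item and a shift item.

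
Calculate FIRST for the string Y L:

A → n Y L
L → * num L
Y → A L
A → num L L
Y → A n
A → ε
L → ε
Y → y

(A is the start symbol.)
{ '*', 'n', 'num', 'y', ε }

FIRST sets of the non-terminals involved (from the grammar, by fixed-point iteration):
  FIRST(Y) = { '*', 'n', 'num', 'y', ε }
  FIRST(L) = { '*', ε }

To compute FIRST(Y L), process the symbols left to right:
Symbol Y is a non-terminal. Add FIRST(Y) \ {ε} = { '*', 'n', 'num', 'y' }
Y is nullable (ε ∈ FIRST(Y)), continue to the next symbol.
Symbol L is a non-terminal. Add FIRST(L) \ {ε} = { '*' }
L is nullable (ε ∈ FIRST(L)), continue to the next symbol.
All symbols are nullable, so ε is in the result.
FIRST(Y L) = { '*', 'n', 'num', 'y', ε }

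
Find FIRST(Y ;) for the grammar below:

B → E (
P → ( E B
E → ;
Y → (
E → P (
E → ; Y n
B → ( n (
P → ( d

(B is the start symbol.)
FIRST sets of the non-terminals involved (from the grammar, by fixed-point iteration):
  FIRST(Y) = { '(' }

To compute FIRST(Y ;), process the symbols left to right:
Symbol Y is a non-terminal. Add FIRST(Y) \ {ε} = { '(' }
Y is not nullable (ε ∉ FIRST(Y)), so stop here.
FIRST(Y ;) = { '(' }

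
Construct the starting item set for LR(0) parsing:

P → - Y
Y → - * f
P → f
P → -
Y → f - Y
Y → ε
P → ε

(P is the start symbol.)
First, augment the grammar with P' → P
I₀ = CLOSURE({ [P' → . P] }):
  [P' → . P] has the dot before P: add [P → . - Y], [P → . f], [P → . -], [P → .]
No further items can be added.

I₀ = { [P → . - Y], [P → . -], [P → . f], [P → .], [P' → . P] }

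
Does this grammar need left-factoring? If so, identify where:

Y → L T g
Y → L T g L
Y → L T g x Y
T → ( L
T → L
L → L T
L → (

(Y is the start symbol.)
Yes, Y has productions with common prefix 'L T g'

Left-factoring is needed when two productions for the same non-terminal
share a common prefix on the right-hand side.

Productions for Y:
  Y → L T g
  Y → L T g L
  Y → L T g x Y
Productions for T:
  T → ( L
  T → L
Productions for L:
  L → L T
  L → (

Found common prefix 'L T g' in productions for Y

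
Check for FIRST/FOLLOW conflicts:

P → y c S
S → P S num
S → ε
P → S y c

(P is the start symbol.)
A FIRST/FOLLOW conflict occurs when a non-terminal N has a nullable alternative N → β (β ⇒* ε) and another alternative N → α with FIRST(α) ∩ FOLLOW(N) ≠ ∅: on such a lookahead the parser cannot decide between expanding α and letting N vanish via β.

Nullable non-terminals: S.
FIRST sets used below: FIRST(P) = { 'y' }

S: nullable alternative(s) S → ε; FOLLOW(S) = { $, 'num', 'y' }
  S → P S num: FIRST \ {ε} = { 'y' } — overlaps FOLLOW(S) on { 'y' }: CONFLICT
  S → ε: FIRST \ {ε} = { } — this is the only nullable alternative, skip

P has no nullable alternative, so no FIRST/FOLLOW check is needed there.

So the grammar has 1 FIRST/FOLLOW conflict (marked CONFLICT above).

Answer: Yes. S → P S num with FOLLOW(S) on { 'y' }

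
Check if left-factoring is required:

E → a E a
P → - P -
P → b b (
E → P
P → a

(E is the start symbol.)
No, left-factoring is not needed

Left-factoring is needed when two productions for the same non-terminal
share a common prefix on the right-hand side.

Productions for E:
  E → a E a
  E → P
Productions for P:
  P → - P -
  P → b b (
  P → a

No common prefixes found.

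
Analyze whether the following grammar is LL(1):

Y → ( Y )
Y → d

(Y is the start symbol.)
For Y:
  PREDICT(Y → '(' Y ')') = { '(' }
  PREDICT(Y → d) = { 'd' }

All predict sets are disjoint. The grammar IS LL(1).

Answer: Yes, the grammar is LL(1).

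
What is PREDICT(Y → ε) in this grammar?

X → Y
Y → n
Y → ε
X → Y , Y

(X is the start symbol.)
PREDICT(Y → ε) = (FIRST(RHS) \ {ε}) ∪ (FOLLOW(Y) if ε ∈ FIRST(RHS), i.e. RHS ⇒* ε)
The right-hand side is ε (FIRST(ε) = { ε }), so the predict set is FOLLOW(Y) = { $, ',' }
PREDICT(Y → ε) = { $, ',' }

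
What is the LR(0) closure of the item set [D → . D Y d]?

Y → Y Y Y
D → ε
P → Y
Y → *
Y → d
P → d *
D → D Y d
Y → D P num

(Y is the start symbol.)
Start with: [D → . D Y d]
  [D → . D Y d] has the dot before D: add [D → .]
No further items can be added.

CLOSURE = { [D → . D Y d], [D → .] }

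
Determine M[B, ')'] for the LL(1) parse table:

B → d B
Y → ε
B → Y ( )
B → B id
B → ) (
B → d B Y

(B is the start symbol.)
To find M[B, ')'], we find productions for B where ')' is in the predict set (PREDICT(N → α) = (FIRST(α) \ {ε}) ∪ (FOLLOW(N) if α ⇒* ε)).

Relevant sets:
  FIRST(Y) = { ε }
  FIRST(B) = { '(', ')', 'd' }

B → d B: PREDICT = { 'd' }
B → Y ( ): PREDICT = { '(' }
B → B id: PREDICT = { '(', ')', 'd' }
  ')' is in predict set, so this production goes in M[B, ')']
B → ) (: PREDICT = { ')' }
  ')' is in predict set, so this production goes in M[B, ')']
B → d B Y: PREDICT = { 'd' }

M[B, ')'] = B → B id, B → ) (  (a multiply-defined cell — the grammar is not LL(1))

Answer: B → B id, B → ) (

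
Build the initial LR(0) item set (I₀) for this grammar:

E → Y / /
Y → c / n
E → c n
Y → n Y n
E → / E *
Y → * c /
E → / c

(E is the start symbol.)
First, augment the grammar with E' → E
I₀ = CLOSURE({ [E' → . E] }):
  [E' → . E] has the dot before E: add [E → . Y / /], [E → . c n], [E → . / E *], [E → . / c]
  [E → . Y / /] has the dot before Y: add [Y → . c / n], [Y → . n Y n], [Y → . * c /]
No further items can be added.

I₀ = { [E → . / E *], [E → . / c], [E → . Y / /], [E → . c n], [E' → . E], [Y → . * c /], [Y → . c / n], [Y → . n Y n] }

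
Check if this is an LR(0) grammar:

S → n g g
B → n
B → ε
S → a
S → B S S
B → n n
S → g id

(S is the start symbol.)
No. Shift-reduce conflict between [B → .] and [B → . n]

A grammar is LR(0) if no state in the canonical LR(0) collection has:
  - both a shift item (dot before a terminal) and a complete item (shift-reduce conflict), or
  - two or more complete items (reduce-reduce conflict; the accept item [S' → S .] counts as a complete item here).

Augment with S' → S and build the canonical LR(0) collection (I0 = CLOSURE({[S' → . S]}), then GOTO on every symbol after a dot until no new states appear). It has 12 states:
  I0: { [B → . n n], [B → . n], [B → .], [S → . B S S], [S → . a], [S → . g id], [S → . n g g], [S' → . S] }  — shift, reduce
  I1: { [B → . n n], [B → . n], [B → .], [S → . B S S], [S → . a], [S → . g id], [S → . n g g], [S → B . S S] }  — shift, reduce
  I2: { [S' → S .] }  — accept
  I3: { [S → a .] }  — reduce
  I4: { [S → g . id] }  — shift
  I5: { [B → n . n], [B → n .], [S → n . g g] }  — shift, reduce
  I6: { [S → n g . g] }  — shift
  I7: { [B → n n .] }  — reduce
  I8: { [S → n g g .] }  — reduce
  I9: { [S → g id .] }  — reduce
  I10: { [B → . n n], [B → . n], [B → .], [S → . B S S], [S → . a], [S → . g id], [S → . n g g], [S → B S . S] }  — shift, reduce
  I11: { [S → B S S .] }  — reduce

Conflict in state I0:
  Shift-reduce conflict between [B → .] and [B → . n]
So the grammar is NOT LR(0).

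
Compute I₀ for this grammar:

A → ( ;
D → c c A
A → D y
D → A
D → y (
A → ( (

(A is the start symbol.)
First, augment the grammar with A' → A
I₀ = CLOSURE({ [A' → . A] }):
  [A' → . A] has the dot before A: add [A → . ( ;], [A → . D y], [A → . ( (]
  [A → . D y] has the dot before D: add [D → . c c A], [D → . A], [D → . y (]
No further items can be added.

I₀ = { [A → . ( (], [A → . ( ;], [A → . D y], [A' → . A], [D → . A], [D → . c c A], [D → . y (] }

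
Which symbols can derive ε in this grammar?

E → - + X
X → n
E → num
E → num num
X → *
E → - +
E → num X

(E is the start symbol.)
There are no ε-productions, so no non-terminal can derive ε.
No non-terminals are nullable.

Answer: None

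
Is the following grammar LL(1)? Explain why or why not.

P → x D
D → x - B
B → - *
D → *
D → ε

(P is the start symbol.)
Relevant sets:
  FOLLOW(D) = { $ }

For D:
  PREDICT(D → x '-' B) = { 'x' }
  PREDICT(D → '*') = { '*' }
  PREDICT(D → ε) = { $ }
P, B have a single production, so nothing to check there.

All predict sets are disjoint. The grammar IS LL(1).

Answer: Yes, the grammar is LL(1).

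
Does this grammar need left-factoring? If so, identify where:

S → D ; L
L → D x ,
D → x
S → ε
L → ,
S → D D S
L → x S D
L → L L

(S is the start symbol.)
Yes, S has productions with common prefix 'D'

Left-factoring is needed when two productions for the same non-terminal
share a common prefix on the right-hand side.

Productions for S:
  S → D ; L
  S → ε
  S → D D S
Productions for L:
  L → D x ,
  L → ,
  L → x S D
  L → L L

Found common prefix 'D' in productions for S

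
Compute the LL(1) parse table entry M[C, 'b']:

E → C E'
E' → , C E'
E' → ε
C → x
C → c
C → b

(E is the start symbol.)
To find M[C, 'b'], we find productions for C where 'b' is in the predict set (PREDICT(N → α) = (FIRST(α) \ {ε}) ∪ (FOLLOW(N) if α ⇒* ε)).

C → x: PREDICT = { 'x' }
C → c: PREDICT = { 'c' }
C → b: PREDICT = { 'b' }
  'b' is in predict set, so this production goes in M[C, 'b']

M[C, 'b'] = C → b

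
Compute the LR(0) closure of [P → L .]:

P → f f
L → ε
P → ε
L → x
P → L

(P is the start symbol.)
To compute CLOSURE, for each item [A → α.Bβ] where B is a non-terminal, add [B → .γ] for all productions B → γ; repeat for the newly added items until nothing changes.

Start with: [P → L .]
The dot is at the end, so nothing is added.

CLOSURE = { [P → L .] }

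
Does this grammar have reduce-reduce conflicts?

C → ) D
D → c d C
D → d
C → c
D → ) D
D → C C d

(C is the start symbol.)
A reduce-reduce conflict occurs when an LR(0) state has two complete items [A → α .] and [B → β .] — both call for a reduction, and with no lookahead the parser cannot choose between them.

Augment with C' → C and build the canonical LR(0) collection (I0 = CLOSURE({[C' → . C]}), then GOTO on every symbol after a dot until no new states appear). It has 14 states:
  I0: { [C → . ) D], [C → . c], [C' → . C] }  — shift
  I1: { [C → ) . D], [C → . ) D], [C → . c], [D → . ) D], [D → . C C d], [D → . c d C], [D → . d] }  — shift
  I2: { [C' → C .] }  — accept
  I3: { [C → c .] }  — reduce
  I4: { [C → ) . D], [C → . ) D], [C → . c], [D → ) . D], [D → . ) D], [D → . C C d], [D → . c d C], [D → . d] }  — shift
  I5: { [C → . ) D], [C → . c], [D → C . C d] }  — shift
  I6: { [C → ) D .] }  — reduce
  I7: { [C → c .], [D → c . d C] }  — shift, reduce
  I8: { [D → d .] }  — reduce
  I9: { [C → . ) D], [C → . c], [D → c d . C] }  — shift
  I10: { [D → c d C .] }  — reduce
  I11: { [D → C C . d] }  — shift
  I12: { [D → C C d .] }  — reduce
  I13: { [C → ) D .], [D → ) D .] }  — 2 reduces

I13 contains complete items [C → ) D .], [D → ) D .] — reduce-reduce conflict.

Answer: Yes — I13: [C → ) D .] vs [D → ) D .]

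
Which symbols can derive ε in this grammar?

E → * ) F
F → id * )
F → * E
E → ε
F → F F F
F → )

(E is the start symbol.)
ε-productions: E → ε
So E is immediately nullable.
No further non-terminal can be added: every production for the remaining non-terminals contains a terminal or a non-nullable non-terminal.
Nullable = { 'E' }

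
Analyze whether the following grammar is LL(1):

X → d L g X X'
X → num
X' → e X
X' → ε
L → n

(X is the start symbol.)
No. Predict set conflict for X': { 'e' }

A grammar is LL(1) if for each non-terminal N with multiple productions, the predict sets of those productions are pairwise disjoint, where PREDICT(N → α) = (FIRST(α) \ {ε}) ∪ (FOLLOW(N) if α ⇒* ε).

Relevant sets:
  FOLLOW(X') = { $, 'e' }

For X:
  PREDICT(X → d L g X X') = { 'd' }
  PREDICT(X → num) = { 'num' }
For X':
  PREDICT(X' → e X) = { 'e' }
  PREDICT(X' → ε) = { $, 'e' }
L has a single production, so nothing to check there.

Conflict found: Predict set conflict for X': { 'e' }
The grammar is NOT LL(1).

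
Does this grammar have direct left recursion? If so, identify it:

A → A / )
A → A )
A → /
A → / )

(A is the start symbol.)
Yes, A is left-recursive

A → A / ): LEFT RECURSIVE (starts with A)
A → A ): LEFT RECURSIVE (starts with A)
A → /: starts with '/'
A → / ): starts with '/'

The grammar has direct left recursion on: A.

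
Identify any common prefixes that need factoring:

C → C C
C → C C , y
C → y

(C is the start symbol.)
Yes, C has productions with common prefix 'C C'

Left-factoring is needed when two productions for the same non-terminal
share a common prefix on the right-hand side.

Productions for C:
  C → C C
  C → C C , y
  C → y

Found common prefix 'C C' in productions for C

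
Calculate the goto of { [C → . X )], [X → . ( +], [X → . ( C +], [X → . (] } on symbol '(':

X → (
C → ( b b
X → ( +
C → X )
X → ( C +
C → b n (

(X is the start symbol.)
GOTO(I, '(') = CLOSURE({ [A → αX.β] : [A → α.Xβ] ∈ I, X = '(' })

Items with dot before '(', with the dot advanced:
  [X → . (] → [X → ( .]
  [X → . ( +] → [X → ( . +]
  [X → . ( C +] → [X → ( . C +]
Closure of the advanced items:
  [X → ( . C +] has the dot before C: add [C → . ( b b], [C → . X )], [C → . b n (]
  [C → . X )] has the dot before X: add [X → . (], [X → . ( +], [X → . ( C +]

GOTO = { [C → . ( b b], [C → . X )], [C → . b n (], [X → ( . +], [X → ( . C +], [X → ( .], [X → . ( +], [X → . ( C +], [X → . (] }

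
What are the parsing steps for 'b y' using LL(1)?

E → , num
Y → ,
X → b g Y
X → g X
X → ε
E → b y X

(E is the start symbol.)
LL(1) parsing maintains a stack (initially the start symbol over $) and the input. At each step: if the stack top is a terminal, match it against the current input token; if it is a non-terminal N, replace it with the RHS of M[N, lookahead] (the unique production whose predict set contains the lookahead).

Stack is shown with the top on the left.

Stack    Input  Action
----------------------
E $      b y $  output E → b y X
b y X $  b y $  match 'b'
y X $    y $    match 'y'
X $      $      output X → ε
$        $      accept

The string is accepted.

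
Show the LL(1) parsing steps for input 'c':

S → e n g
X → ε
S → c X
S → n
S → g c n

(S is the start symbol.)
LL(1) parsing maintains a stack (initially the start symbol over $) and the input. At each step: if the stack top is a terminal, match it against the current input token; if it is a non-terminal N, replace it with the RHS of M[N, lookahead] (the unique production whose predict set contains the lookahead).

Stack is shown with the top on the left.

Stack  Input  Action
--------------------
S $    c $    output S → c X
c X $  c $    match 'c'
X $    $      output X → ε
$      $      accept

The string is accepted.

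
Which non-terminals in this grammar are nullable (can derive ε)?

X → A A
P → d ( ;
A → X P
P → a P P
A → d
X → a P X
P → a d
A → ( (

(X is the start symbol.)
None

A non-terminal is nullable if it can derive ε (the empty string): either it has an ε-production, or it has a production whose right-hand side consists entirely of nullable non-terminals.

There are no ε-productions, so no non-terminal can derive ε.
No non-terminals are nullable.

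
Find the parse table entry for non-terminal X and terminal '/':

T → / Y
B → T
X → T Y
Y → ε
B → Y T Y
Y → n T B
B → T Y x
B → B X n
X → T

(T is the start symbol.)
To find M[X, '/'], we find productions for X where '/' is in the predict set (PREDICT(N → α) = (FIRST(α) \ {ε}) ∪ (FOLLOW(N) if α ⇒* ε)).

Relevant sets:
  FIRST(T) = { '/' }

X → T Y: PREDICT = { '/' }
  '/' is in predict set, so this production goes in M[X, '/']
X → T: PREDICT = { '/' }
  '/' is in predict set, so this production goes in M[X, '/']

M[X, '/'] = X → T Y, X → T  (a multiply-defined cell — the grammar is not LL(1))

Answer: X → T Y, X → T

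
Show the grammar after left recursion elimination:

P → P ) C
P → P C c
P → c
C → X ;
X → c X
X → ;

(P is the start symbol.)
P → c P'
P' → ) C P'
P' → C c P'
P' → ε
C → X ;
X → c X
X → ;

P is directly left-recursive. The standard transformation for
  A → A α₁ | ... | A α_m | β₁ | ... | β_n
is
  A  → β₁ A' | ... | β_n A'
  A' → α₁ A' | ... | α_m A' | ε

P → c becomes P → c P'
P → P ) C becomes P' → ) C P'
P → P C c becomes P' → C c P'
Add P' → ε

Productions for other non-terminals are unchanged:
  C → X ;
  X → c X
  X → ;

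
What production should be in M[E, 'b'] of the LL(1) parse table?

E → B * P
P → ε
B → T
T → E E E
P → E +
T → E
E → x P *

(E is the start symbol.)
To find M[E, 'b'], we find productions for E where 'b' is in the predict set (PREDICT(N → α) = (FIRST(α) \ {ε}) ∪ (FOLLOW(N) if α ⇒* ε)).

Relevant sets:
  FIRST(B) = { 'x' }

E → B * P: PREDICT = { 'x' }
E → x P *: PREDICT = { 'x' }

M[E, 'b'] is empty (no production applies)

Answer: Empty (error entry)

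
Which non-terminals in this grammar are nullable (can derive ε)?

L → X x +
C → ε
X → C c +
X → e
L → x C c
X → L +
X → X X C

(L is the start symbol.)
{ 'C' }

A non-terminal is nullable if it can derive ε (the empty string): either it has an ε-production, or it has a production whose right-hand side consists entirely of nullable non-terminals.

ε-productions: C → ε
So C is immediately nullable.
No further non-terminal can be added: every production for the remaining non-terminals contains a terminal or a non-nullable non-terminal.
Nullable = { 'C' }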